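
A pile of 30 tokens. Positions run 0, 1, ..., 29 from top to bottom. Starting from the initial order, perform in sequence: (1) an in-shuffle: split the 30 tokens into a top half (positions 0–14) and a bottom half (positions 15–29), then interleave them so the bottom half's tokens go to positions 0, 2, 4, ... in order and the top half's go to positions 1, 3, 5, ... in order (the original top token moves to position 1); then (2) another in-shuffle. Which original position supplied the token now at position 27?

6

Undo the operations in reverse order, starting from position 27:
  undo op 2 (in-shuffle, from top half): 27 ← 13
  undo op 1 (in-shuffle, from top half): 13 ← 6
So the token at position 27 came from original position 6.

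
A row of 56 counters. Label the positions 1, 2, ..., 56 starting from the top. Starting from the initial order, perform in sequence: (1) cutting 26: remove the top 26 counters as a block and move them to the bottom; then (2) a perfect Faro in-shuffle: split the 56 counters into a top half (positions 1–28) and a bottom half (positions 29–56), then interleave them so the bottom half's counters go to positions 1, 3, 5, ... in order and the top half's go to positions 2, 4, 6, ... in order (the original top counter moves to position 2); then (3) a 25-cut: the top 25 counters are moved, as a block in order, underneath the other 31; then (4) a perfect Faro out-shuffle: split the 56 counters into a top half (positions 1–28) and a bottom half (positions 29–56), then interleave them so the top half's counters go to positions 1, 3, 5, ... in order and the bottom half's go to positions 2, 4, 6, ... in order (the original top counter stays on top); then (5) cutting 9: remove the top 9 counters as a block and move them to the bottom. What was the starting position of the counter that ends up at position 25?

Undo the operations in reverse order, starting from position 25:
  undo op 5 (cut 9): 25 ← 34
  undo op 4 (out-shuffle, from bottom half): 34 ← 45
  undo op 3 (cut 25): 45 ← 14
  undo op 2 (in-shuffle, from top half): 14 ← 7
  undo op 1 (cut 26): 7 ← 33
So the counter at position 25 came from original position 33.

33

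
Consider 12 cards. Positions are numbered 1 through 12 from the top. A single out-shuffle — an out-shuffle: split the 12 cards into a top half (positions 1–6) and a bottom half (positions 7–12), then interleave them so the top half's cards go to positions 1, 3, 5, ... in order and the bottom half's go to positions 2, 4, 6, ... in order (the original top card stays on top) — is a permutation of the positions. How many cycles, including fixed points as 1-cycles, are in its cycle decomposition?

Trace each unvisited position around until it returns:
(1) (2 3 5 9 6 11 10 8 4 7) (12)
3 cycles in total.

3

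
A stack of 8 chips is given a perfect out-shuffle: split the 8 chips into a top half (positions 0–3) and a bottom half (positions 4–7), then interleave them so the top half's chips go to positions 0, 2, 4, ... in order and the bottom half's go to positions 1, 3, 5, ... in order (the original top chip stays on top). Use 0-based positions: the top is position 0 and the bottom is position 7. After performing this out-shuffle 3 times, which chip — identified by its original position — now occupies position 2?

2

Work backwards from position 2, undoing one out-shuffle at a time:
2 ← 1 ← 4 ← 2
So the chip now at position 2 started at position 2.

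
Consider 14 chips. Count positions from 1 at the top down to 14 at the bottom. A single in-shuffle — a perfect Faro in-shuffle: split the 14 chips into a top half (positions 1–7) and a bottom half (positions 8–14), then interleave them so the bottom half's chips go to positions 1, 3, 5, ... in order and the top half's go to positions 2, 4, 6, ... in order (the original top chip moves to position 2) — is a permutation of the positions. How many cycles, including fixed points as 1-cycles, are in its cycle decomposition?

4

Trace each unvisited position around until it returns:
(1 2 4 8) (3 6 12 9) (5 10) (7 14 13 11)
4 cycles in total.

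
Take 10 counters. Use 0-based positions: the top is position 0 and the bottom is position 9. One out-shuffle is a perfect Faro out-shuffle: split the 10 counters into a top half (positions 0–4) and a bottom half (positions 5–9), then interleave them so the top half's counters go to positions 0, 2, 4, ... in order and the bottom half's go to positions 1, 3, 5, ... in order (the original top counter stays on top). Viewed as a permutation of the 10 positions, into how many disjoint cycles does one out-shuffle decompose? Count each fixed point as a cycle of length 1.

4

Trace each unvisited position around until it returns:
(0) (1 2 4 8 7 5) (3 6) (9)
4 cycles in total.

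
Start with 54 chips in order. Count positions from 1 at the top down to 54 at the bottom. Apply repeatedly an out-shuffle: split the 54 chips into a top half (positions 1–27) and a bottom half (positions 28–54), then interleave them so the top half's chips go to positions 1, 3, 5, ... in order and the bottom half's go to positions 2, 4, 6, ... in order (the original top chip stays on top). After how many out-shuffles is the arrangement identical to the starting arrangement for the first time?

52

The out-shuffle permutes the 54 positions with cycle lengths [1, 1, 52].
Every chip is home exactly when every cycle has completed a whole number of laps, i.e. after lcm(1, 52) = 52 out-shuffles.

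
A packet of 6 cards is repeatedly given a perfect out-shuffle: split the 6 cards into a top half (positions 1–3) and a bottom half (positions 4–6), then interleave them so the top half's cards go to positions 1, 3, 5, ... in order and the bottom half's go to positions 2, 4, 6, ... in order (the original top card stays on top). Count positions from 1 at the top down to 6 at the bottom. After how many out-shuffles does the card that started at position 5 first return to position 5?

Follow position 5 under repeated out-shuffles:
5 → 4 → 2 → 3 → 5
It first returns after 4 out-shuffles.

4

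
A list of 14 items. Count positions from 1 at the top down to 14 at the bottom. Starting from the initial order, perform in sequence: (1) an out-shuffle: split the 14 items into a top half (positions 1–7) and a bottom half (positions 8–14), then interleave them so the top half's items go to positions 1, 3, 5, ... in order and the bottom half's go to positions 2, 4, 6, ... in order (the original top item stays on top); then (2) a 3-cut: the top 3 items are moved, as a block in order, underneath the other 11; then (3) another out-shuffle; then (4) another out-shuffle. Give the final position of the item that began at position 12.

Track the item from position 12 forward through each operation:
  after op 1 (out-shuffle): 12 → 10
  after op 2 (cut 3): 10 → 7
  after op 3 (out-shuffle): 7 → 13
  after op 4 (out-shuffle): 13 → 12

12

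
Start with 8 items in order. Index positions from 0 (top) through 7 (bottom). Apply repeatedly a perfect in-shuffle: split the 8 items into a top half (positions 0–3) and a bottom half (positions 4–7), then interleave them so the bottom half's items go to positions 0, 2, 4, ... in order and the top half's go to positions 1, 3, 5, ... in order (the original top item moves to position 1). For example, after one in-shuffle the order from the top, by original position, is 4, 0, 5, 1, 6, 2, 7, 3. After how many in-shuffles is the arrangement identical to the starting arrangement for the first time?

The in-shuffle permutes the 8 positions with cycle lengths [2, 6].
Every item is home exactly when every cycle has completed a whole number of laps, i.e. after lcm(2, 6) = 6 in-shuffles.

6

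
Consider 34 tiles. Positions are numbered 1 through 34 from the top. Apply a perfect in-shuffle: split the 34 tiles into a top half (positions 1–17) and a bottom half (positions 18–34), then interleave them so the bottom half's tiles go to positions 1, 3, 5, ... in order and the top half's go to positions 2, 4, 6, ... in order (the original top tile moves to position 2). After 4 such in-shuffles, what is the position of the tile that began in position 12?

Track the tile's position through each in-shuffle:
12 → 24 → 13 → 26 → 17

17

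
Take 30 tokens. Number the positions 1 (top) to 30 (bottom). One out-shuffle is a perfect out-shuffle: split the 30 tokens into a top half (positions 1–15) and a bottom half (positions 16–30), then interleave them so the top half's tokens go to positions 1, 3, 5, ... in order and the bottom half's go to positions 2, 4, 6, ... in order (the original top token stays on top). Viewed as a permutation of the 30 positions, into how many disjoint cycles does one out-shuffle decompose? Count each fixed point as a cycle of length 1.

3

Trace each unvisited position around until it returns:
(1) (2 3 5 9 17 4 ... len 28) (30)
3 cycles in total.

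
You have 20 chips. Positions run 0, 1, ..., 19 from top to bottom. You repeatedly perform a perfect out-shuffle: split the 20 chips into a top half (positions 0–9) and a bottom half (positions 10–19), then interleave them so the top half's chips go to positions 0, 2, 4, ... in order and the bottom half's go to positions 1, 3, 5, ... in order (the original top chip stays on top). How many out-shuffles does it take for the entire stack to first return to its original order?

The out-shuffle permutes the 20 positions with cycle lengths [1, 1, 18].
Every chip is home exactly when every cycle has completed a whole number of laps, i.e. after lcm(1, 18) = 18 out-shuffles.

18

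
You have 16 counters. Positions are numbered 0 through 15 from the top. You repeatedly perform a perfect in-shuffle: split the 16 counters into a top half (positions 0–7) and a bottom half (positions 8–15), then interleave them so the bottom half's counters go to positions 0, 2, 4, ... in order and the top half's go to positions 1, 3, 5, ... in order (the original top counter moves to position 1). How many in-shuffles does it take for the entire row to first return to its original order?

The in-shuffle permutes the 16 positions with cycle lengths [8, 8].
Every counter is home exactly when every cycle has completed a whole number of laps, i.e. after lcm(8) = 8 in-shuffles.

8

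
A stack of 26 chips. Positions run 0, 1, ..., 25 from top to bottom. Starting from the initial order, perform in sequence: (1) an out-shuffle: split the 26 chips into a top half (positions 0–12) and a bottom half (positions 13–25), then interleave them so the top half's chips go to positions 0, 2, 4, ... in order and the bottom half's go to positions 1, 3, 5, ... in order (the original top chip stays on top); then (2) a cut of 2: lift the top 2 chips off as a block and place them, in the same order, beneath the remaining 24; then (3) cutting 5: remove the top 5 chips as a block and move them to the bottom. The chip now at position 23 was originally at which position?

Undo the operations in reverse order, starting from position 23:
  undo op 3 (cut 5): 23 ← 2
  undo op 2 (cut 2): 2 ← 4
  undo op 1 (out-shuffle, from top half): 4 ← 2
So the chip at position 23 came from original position 2.

2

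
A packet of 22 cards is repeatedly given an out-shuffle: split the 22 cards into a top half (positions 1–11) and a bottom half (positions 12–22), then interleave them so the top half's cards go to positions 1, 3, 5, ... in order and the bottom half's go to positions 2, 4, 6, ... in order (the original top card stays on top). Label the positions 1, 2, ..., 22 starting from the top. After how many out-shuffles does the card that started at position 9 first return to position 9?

Follow position 9 under repeated out-shuffles:
9 → 17 → 12 → 2 → 3 → 5 → 9
It first returns after 6 out-shuffles.

6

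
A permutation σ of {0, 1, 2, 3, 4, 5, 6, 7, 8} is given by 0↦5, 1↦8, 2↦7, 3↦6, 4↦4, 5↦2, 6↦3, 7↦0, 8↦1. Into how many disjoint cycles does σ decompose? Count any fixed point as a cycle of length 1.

4

Cycle decomposition: (0 5 2 7) (1 8) (3 6) (4).
4 cycles.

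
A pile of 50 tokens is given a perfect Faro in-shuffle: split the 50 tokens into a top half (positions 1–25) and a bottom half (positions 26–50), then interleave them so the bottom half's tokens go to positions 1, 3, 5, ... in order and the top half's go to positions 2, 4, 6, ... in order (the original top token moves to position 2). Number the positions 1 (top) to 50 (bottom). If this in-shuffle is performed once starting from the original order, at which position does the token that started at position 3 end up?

Track the token's position through each in-shuffle:
3 → 6

6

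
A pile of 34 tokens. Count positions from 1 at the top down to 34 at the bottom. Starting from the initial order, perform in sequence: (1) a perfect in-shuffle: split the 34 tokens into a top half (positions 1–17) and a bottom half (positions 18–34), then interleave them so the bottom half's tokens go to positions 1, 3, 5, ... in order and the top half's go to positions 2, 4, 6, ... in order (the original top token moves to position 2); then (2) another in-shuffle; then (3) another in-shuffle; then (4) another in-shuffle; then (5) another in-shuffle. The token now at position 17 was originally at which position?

6

Undo the operations in reverse order, starting from position 17:
  undo op 5 (in-shuffle, from bottom half): 17 ← 26
  undo op 4 (in-shuffle, from top half): 26 ← 13
  undo op 3 (in-shuffle, from bottom half): 13 ← 24
  undo op 2 (in-shuffle, from top half): 24 ← 12
  undo op 1 (in-shuffle, from top half): 12 ← 6
So the token at position 17 came from original position 6.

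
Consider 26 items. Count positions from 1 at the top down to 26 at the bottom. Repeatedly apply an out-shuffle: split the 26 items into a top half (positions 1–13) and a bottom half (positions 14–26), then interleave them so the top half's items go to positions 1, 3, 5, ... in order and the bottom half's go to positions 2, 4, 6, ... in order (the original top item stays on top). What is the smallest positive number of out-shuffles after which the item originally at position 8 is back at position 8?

Follow position 8 under repeated out-shuffles:
8 → 15 → 4 → 7 → 13 → 25 → 24 → 22 → 18 → 10 → 19 → 12 → 23 → 20 → 14 → 2 → 3 → 5 → 9 → 17 → 8
It first returns after 20 out-shuffles.

20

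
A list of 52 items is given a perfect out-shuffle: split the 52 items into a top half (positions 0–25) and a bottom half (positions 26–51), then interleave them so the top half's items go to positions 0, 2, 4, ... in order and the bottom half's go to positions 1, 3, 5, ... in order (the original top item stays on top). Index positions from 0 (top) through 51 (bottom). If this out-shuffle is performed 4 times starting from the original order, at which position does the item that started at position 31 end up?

37

Track the item's position through each out-shuffle:
31 → 11 → 22 → 44 → 37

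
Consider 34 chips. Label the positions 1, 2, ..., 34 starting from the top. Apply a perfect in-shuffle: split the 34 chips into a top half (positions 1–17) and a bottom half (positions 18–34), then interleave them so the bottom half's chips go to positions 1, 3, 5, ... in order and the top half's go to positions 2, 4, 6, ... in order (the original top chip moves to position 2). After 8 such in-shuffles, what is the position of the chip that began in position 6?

Track the chip's position through each in-shuffle:
6 → 12 → 24 → 13 → 26 → 17 → 34 → 33 → 31

31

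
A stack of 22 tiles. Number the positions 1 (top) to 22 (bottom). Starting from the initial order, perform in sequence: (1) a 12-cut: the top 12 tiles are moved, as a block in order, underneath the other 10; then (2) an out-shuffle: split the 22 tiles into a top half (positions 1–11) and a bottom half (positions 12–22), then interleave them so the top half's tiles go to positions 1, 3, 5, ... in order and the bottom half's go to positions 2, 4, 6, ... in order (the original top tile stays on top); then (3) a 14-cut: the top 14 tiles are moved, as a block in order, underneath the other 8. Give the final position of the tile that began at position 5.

Track the tile from position 5 forward through each operation:
  after op 1 (cut 12): 5 → 15
  after op 2 (out-shuffle): 15 → 8
  after op 3 (cut 14): 8 → 16

16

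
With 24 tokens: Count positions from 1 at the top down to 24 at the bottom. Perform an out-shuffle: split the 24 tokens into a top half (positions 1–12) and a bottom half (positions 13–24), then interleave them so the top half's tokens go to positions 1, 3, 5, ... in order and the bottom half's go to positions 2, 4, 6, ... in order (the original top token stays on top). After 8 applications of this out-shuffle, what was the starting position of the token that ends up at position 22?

Work backwards from position 22, undoing one out-shuffle at a time:
22 ← 23 ← 12 ← 18 ← 21 ← 11 ← 6 ← 15 ← 8
So the token now at position 22 started at position 8.

8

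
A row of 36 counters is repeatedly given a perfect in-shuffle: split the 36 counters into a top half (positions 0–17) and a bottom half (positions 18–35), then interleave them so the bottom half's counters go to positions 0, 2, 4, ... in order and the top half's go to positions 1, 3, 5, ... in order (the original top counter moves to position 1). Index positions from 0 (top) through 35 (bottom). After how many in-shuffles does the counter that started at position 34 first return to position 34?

36

Follow position 34 under repeated in-shuffles:
34 → 32 → 28 → 20 → 4 → 9 → 19 → 2 → ... → 34 (length 36)
It first returns after 36 in-shuffles.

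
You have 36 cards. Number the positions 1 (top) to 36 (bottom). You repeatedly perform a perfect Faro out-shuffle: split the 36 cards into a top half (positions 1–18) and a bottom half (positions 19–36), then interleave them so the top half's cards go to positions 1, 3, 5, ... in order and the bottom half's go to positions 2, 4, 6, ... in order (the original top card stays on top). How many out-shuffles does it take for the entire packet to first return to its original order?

12

The out-shuffle permutes the 36 positions with cycle lengths [1, 1, 3, 3, 4, 12, 12].
Every card is home exactly when every cycle has completed a whole number of laps, i.e. after lcm(1, 3, 4, 12) = 12 out-shuffles.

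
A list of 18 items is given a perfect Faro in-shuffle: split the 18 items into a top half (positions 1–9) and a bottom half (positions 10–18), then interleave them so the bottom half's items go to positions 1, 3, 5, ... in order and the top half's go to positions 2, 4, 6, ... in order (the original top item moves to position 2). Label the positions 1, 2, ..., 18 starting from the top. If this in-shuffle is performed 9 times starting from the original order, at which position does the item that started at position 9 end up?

10

Track the item's position through each in-shuffle:
9 → 18 → 17 → 15 → 11 → 3 → 6 → 12 → 5 → 10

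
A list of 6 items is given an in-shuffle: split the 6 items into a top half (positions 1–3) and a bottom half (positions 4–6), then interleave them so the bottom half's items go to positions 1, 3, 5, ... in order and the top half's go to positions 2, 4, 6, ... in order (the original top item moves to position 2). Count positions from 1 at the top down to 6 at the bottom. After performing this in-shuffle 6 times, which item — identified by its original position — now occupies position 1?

Work backwards from position 1, undoing one in-shuffle at a time:
1 ← 4 ← 2 ← 1 ← 4 ← 2 ← 1
So the item now at position 1 started at position 1.

1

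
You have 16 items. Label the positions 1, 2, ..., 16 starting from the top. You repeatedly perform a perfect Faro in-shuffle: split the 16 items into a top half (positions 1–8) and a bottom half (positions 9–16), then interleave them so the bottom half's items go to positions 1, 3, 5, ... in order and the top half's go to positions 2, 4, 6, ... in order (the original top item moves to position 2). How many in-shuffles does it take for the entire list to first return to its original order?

The in-shuffle permutes the 16 positions with cycle lengths [8, 8].
Every item is home exactly when every cycle has completed a whole number of laps, i.e. after lcm(8) = 8 in-shuffles.

8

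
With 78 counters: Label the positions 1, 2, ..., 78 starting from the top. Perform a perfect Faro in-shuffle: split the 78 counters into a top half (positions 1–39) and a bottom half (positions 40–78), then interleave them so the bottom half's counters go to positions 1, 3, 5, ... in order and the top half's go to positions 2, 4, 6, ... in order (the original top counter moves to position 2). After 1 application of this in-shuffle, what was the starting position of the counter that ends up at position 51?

65

Work backwards from position 51, undoing one in-shuffle at a time:
51 ← 65
So the counter now at position 51 started at position 65.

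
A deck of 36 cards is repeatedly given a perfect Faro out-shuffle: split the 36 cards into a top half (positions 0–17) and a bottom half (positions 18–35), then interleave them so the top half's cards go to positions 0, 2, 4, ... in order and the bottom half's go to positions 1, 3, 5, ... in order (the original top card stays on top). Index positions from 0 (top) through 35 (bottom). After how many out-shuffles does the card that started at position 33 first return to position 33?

Follow position 33 under repeated out-shuffles:
33 → 31 → 27 → 19 → 3 → 6 → 12 → 24 → 13 → 26 → 17 → 34 → 33
It first returns after 12 out-shuffles.

12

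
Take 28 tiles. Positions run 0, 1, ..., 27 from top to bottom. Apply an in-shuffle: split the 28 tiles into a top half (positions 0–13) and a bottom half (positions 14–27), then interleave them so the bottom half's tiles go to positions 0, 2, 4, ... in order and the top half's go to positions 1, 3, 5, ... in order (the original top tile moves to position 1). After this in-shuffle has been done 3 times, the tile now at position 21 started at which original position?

Work backwards from position 21, undoing one in-shuffle at a time:
21 ← 10 ← 19 ← 9
So the tile now at position 21 started at position 9.

9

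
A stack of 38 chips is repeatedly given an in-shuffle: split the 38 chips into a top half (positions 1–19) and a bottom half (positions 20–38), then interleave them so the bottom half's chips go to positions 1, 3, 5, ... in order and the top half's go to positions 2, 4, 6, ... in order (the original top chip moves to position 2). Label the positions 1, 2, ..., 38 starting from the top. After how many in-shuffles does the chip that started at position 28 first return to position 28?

Follow position 28 under repeated in-shuffles:
28 → 17 → 34 → 29 → 19 → 38 → 37 → 35 → 31 → 23 → 7 → 14 → 28
It first returns after 12 in-shuffles.

12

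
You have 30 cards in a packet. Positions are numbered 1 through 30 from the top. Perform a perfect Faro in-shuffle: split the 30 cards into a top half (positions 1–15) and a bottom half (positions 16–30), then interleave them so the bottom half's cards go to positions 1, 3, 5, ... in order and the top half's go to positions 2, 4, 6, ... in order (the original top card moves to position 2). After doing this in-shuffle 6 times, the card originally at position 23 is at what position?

Track the card's position through each in-shuffle:
23 → 15 → 30 → 29 → 27 → 23 → 15

15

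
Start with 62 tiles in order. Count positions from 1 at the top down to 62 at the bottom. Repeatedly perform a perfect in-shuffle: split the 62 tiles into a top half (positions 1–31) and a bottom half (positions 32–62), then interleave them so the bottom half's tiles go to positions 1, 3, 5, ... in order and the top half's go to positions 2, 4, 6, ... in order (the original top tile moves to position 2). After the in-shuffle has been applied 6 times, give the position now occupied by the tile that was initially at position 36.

Track the tile's position through each in-shuffle:
36 → 9 → 18 → 36 → 9 → 18 → 36

36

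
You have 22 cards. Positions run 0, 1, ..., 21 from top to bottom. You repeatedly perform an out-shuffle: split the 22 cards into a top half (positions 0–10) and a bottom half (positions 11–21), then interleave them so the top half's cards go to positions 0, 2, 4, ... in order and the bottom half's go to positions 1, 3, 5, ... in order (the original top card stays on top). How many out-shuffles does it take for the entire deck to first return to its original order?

The out-shuffle permutes the 22 positions with cycle lengths [1, 1, 2, 3, 3, 6, 6].
Every card is home exactly when every cycle has completed a whole number of laps, i.e. after lcm(1, 2, 3, 6) = 6 out-shuffles.

6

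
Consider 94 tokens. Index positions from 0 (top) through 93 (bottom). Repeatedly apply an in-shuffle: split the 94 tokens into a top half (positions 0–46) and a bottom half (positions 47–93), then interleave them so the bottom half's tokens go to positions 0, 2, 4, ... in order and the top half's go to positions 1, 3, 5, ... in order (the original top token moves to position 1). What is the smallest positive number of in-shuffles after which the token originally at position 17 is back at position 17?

Follow position 17 under repeated in-shuffles:
17 → 35 → 71 → 48 → 2 → 5 → 11 → 23 → ... → 17 (length 36)
It first returns after 36 in-shuffles.

36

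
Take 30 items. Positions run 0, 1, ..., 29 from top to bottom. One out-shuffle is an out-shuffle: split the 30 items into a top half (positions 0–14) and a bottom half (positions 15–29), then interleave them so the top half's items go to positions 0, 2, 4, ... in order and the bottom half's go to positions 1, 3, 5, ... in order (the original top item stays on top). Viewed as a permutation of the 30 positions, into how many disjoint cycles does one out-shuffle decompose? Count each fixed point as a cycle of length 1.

3

Trace each unvisited position around until it returns:
(0) (1 2 4 8 16 3 ... len 28) (29)
3 cycles in total.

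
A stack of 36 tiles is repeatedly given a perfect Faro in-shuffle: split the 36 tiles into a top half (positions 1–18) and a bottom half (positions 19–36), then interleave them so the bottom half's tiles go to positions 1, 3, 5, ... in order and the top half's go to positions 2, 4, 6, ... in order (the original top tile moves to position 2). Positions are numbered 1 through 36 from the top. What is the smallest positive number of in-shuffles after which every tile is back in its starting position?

36

The in-shuffle permutes the 36 positions with cycle lengths [36].
Every tile is home exactly when every cycle has completed a whole number of laps, i.e. after lcm(36) = 36 in-shuffles.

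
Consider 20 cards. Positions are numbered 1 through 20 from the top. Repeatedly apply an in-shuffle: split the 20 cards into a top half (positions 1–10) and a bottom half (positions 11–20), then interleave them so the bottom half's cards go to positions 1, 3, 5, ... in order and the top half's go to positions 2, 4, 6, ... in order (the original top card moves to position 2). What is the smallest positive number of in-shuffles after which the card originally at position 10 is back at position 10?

Follow position 10 under repeated in-shuffles:
10 → 20 → 19 → 17 → 13 → 5 → 10
It first returns after 6 in-shuffles.

6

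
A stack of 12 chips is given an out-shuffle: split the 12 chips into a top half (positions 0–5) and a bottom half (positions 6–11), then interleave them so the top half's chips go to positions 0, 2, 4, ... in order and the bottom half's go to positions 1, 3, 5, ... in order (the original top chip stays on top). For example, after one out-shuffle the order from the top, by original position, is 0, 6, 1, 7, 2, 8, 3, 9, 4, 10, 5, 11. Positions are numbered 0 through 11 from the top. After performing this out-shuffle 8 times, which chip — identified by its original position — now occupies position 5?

Work backwards from position 5, undoing one out-shuffle at a time:
5 ← 8 ← 4 ← 2 ← 1 ← 6 ← 3 ← 7 ← 9
So the chip now at position 5 started at position 9.

9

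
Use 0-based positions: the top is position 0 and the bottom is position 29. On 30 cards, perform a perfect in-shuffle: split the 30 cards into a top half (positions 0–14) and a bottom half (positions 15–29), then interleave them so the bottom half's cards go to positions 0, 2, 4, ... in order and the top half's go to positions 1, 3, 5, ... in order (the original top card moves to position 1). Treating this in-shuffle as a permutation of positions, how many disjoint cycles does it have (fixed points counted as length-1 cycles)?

Trace each unvisited position around until it returns:
(0 1 3 7 15) (2 5 11 23 16) (4 9 19 8 17) (6 13 27 24 18) (10 21 12 25 20) (14 29 28 26 22)
6 cycles in total.

6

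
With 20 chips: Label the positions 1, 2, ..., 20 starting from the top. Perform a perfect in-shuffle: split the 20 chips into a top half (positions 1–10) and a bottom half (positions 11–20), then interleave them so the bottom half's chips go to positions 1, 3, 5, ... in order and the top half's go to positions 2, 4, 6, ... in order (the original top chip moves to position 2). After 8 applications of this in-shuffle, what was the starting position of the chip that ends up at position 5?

17

Work backwards from position 5, undoing one in-shuffle at a time:
5 ← 13 ← 17 ← 19 ← 20 ← 10 ← 5 ← 13 ← 17
So the chip now at position 5 started at position 17.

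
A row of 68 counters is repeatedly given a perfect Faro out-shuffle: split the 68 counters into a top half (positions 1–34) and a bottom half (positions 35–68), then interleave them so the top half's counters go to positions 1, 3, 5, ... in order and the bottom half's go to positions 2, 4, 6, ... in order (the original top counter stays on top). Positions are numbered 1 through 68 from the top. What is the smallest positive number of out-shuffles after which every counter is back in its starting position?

66

The out-shuffle permutes the 68 positions with cycle lengths [1, 1, 66].
Every counter is home exactly when every cycle has completed a whole number of laps, i.e. after lcm(1, 66) = 66 out-shuffles.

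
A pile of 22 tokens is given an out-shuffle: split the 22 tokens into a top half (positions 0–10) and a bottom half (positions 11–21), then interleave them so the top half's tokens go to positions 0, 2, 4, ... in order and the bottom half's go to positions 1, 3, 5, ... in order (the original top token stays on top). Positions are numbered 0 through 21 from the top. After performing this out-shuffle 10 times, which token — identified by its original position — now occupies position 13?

10

Work backwards from position 13, undoing one out-shuffle at a time:
13 ← 17 ← 19 ← 20 ← 10 ← 5 ← 13 ← 17 ← 19 ← 20 ← 10
So the token now at position 13 started at position 10.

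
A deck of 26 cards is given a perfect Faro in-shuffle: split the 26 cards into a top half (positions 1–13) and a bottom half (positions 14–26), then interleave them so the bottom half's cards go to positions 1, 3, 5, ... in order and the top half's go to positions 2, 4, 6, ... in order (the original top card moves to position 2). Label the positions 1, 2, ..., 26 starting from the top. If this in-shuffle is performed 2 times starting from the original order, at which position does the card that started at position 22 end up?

Track the card's position through each in-shuffle:
22 → 17 → 7

7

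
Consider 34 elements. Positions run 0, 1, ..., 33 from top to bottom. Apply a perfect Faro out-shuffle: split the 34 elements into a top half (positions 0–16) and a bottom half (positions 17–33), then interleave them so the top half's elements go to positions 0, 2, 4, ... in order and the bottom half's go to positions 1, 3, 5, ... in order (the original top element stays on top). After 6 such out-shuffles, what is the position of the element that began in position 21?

24

Track the element's position through each out-shuffle:
21 → 9 → 18 → 3 → 6 → 12 → 24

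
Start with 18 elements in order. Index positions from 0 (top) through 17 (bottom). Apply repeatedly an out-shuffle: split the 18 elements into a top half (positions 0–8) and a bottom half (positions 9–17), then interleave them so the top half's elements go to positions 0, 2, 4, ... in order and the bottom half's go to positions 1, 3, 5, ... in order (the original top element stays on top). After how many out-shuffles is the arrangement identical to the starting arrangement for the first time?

The out-shuffle permutes the 18 positions with cycle lengths [1, 1, 8, 8].
Every element is home exactly when every cycle has completed a whole number of laps, i.e. after lcm(1, 8) = 8 out-shuffles.

8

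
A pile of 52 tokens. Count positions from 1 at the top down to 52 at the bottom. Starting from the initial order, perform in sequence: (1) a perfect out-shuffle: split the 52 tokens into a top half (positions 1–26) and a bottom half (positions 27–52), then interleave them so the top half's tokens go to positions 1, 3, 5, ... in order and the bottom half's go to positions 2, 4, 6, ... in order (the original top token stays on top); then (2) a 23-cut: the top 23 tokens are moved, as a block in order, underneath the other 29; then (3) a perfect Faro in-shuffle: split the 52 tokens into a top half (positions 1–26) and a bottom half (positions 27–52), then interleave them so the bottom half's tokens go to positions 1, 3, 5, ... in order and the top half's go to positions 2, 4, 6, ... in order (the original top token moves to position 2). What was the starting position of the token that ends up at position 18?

Undo the operations in reverse order, starting from position 18:
  undo op 3 (in-shuffle, from top half): 18 ← 9
  undo op 2 (cut 23): 9 ← 32
  undo op 1 (out-shuffle, from bottom half): 32 ← 42
So the token at position 18 came from original position 42.

42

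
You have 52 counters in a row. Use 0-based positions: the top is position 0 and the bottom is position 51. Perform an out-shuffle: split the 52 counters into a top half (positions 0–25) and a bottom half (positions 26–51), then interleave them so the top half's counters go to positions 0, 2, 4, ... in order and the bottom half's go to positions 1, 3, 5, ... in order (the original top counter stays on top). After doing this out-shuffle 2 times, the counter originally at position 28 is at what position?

Track the counter's position through each out-shuffle:
28 → 5 → 10

10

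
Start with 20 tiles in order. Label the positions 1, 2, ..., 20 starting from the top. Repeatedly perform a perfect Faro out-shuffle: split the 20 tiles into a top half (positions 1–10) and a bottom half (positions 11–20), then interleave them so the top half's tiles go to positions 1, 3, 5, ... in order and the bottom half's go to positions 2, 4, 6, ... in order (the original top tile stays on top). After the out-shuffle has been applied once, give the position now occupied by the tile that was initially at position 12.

Track the tile's position through each out-shuffle:
12 → 4

4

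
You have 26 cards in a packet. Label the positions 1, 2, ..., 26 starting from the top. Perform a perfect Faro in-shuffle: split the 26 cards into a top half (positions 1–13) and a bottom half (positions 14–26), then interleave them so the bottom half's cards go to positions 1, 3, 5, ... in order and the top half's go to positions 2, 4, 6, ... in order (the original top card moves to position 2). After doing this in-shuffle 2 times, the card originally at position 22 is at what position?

7

Track the card's position through each in-shuffle:
22 → 17 → 7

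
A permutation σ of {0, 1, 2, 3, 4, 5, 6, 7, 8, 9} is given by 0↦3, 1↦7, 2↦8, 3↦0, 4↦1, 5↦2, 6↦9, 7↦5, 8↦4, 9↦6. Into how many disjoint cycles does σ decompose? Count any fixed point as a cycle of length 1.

Cycle decomposition: (0 3) (1 7 5 2 8 4) (6 9).
3 cycles.

3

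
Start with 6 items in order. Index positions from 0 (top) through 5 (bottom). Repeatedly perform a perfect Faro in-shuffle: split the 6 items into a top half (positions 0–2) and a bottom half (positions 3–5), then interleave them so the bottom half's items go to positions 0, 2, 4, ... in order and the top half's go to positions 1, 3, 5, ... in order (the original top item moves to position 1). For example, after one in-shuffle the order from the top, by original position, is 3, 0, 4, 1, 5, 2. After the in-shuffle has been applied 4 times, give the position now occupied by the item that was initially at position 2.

5

Track the item's position through each in-shuffle:
2 → 5 → 4 → 2 → 5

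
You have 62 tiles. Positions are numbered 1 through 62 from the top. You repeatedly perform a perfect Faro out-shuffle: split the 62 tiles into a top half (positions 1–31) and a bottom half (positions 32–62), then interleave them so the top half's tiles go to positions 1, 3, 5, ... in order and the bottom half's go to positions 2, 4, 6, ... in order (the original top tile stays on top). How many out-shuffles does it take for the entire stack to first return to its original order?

60

The out-shuffle permutes the 62 positions with cycle lengths [1, 1, 60].
Every tile is home exactly when every cycle has completed a whole number of laps, i.e. after lcm(1, 60) = 60 out-shuffles.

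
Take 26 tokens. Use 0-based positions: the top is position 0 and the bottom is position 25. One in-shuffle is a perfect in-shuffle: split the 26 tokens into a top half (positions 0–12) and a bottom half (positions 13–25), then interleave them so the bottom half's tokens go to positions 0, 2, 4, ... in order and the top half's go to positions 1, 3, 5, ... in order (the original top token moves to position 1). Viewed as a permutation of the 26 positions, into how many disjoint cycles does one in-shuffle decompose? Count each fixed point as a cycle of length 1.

3

Trace each unvisited position around until it returns:
(0 1 3 7 15 4 ... len 18) (2 5 11 23 20 14) (8 17)
3 cycles in total.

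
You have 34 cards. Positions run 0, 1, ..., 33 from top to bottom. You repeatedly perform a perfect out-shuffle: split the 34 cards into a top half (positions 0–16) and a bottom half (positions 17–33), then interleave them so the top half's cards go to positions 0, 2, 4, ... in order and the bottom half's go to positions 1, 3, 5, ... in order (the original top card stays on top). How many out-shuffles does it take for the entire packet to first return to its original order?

The out-shuffle permutes the 34 positions with cycle lengths [1, 1, 2, 10, 10, 10].
Every card is home exactly when every cycle has completed a whole number of laps, i.e. after lcm(1, 2, 10) = 10 out-shuffles.

10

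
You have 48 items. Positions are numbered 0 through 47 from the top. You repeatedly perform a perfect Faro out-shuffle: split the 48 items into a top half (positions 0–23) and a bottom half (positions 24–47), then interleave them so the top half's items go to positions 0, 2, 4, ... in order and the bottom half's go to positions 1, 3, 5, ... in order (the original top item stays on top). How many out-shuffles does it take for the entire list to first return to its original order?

The out-shuffle permutes the 48 positions with cycle lengths [1, 1, 23, 23].
Every item is home exactly when every cycle has completed a whole number of laps, i.e. after lcm(1, 23) = 23 out-shuffles.

23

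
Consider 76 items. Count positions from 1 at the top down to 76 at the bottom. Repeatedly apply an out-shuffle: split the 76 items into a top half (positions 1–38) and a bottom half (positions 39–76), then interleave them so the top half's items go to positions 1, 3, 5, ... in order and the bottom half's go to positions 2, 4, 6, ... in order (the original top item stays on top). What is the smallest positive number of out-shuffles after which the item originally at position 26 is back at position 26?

Follow position 26 under repeated out-shuffles:
26 → 51 → 26
It first returns after 2 out-shuffles.

2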